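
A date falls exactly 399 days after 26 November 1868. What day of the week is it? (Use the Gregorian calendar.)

Thursday

Nov 26, 1868 is a Thursday.
399 mod 7 = 0, so 399 days after a Thursday is Thursday + 0 = Thursday.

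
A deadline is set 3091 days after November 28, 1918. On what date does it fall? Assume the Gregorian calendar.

+365 (one year) → Nov 28, 1919 (2726 left).
+366 (one year; includes Feb 29, 1920) → Nov 28, 1920 (2360 left).
+365 (one year) → Nov 28, 1921 (1995 left).
+365 (one year) → Nov 28, 1922 (1630 left).
+365 (one year) → Nov 28, 1923 (1265 left).
+366 (one year; includes Feb 29, 1924) → Nov 28, 1924 (899 left).
+365 (one year) → Nov 28, 1925 (534 left).
+365 (one year) → Nov 28, 1926 (169 left).
Nov has 30 days: +3 → Dec 1, 1926 (166 left).
Dec has 31 days: +31 → Jan 1, 1927 (135 left).
Jan has 31 days: +31 → Feb 1, 1927 (104 left).
Feb has 28 days: +28 → Mar 1, 1927 (76 left).
Mar has 31 days: +31 → Apr 1, 1927 (45 left).
Apr has 30 days: +30 → May 1, 1927 (15 left).
+15 → May 16, 1927.

May 16, 1927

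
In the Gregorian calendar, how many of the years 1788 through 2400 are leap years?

Multiples of 4 in [1788,2400]: 154.
Of those, multiples of 100: 7 (not leap unless ÷400).
Multiples of 400: 2.
Leap years = 154 − 7 + 2 = 149.

149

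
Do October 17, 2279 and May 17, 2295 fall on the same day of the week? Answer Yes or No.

Yes

From Oct 17, 2279 to May 17, 2295 is 5691 days.
5691 mod 7 = 0, so they are the same weekday.
(Oct 17, 2279 is a Friday; May 17, 2295 is a Friday.)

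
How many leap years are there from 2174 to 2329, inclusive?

37

Multiples of 4 in [2174,2329]: 39.
Of those, multiples of 100: 2 (not leap unless ÷400).
Multiples of 400: 0.
Leap years = 39 − 2 + 0 = 37.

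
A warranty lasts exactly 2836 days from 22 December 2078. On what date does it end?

+365 (one year) → Dec 22, 2079 (2471 left).
+366 (one year; includes Feb 29, 2080) → Dec 22, 2080 (2105 left).
+365 (one year) → Dec 22, 2081 (1740 left).
+365 (one year) → Dec 22, 2082 (1375 left).
+365 (one year) → Dec 22, 2083 (1010 left).
+366 (one year; includes Feb 29, 2084) → Dec 22, 2084 (644 left).
+365 (one year) → Dec 22, 2085 (279 left).
Dec has 31 days: +10 → Jan 1, 2086 (269 left).
Jan has 31 days: +31 → Feb 1, 2086 (238 left).
Feb has 28 days: +28 → Mar 1, 2086 (210 left).
Mar has 31 days: +31 → Apr 1, 2086 (179 left).
Apr has 30 days: +30 → May 1, 2086 (149 left).
May has 31 days: +31 → Jun 1, 2086 (118 left).
Jun has 30 days: +30 → Jul 1, 2086 (88 left).
Jul has 31 days: +31 → Aug 1, 2086 (57 left).
Aug has 31 days: +31 → Sep 1, 2086 (26 left).
+26 → Sep 27, 2086.

September 27, 2086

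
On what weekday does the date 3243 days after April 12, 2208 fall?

Thursday

Apr 12, 2208 is a Tuesday.
3243 mod 7 = 2, so 3243 days after a Tuesday is Tuesday + 2 = Thursday.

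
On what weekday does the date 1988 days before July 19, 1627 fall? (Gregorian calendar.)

Jul 19, 1627 is a Monday.
1988 mod 7 = 0, so 1988 days before a Monday is Monday − 0 = Monday.

Monday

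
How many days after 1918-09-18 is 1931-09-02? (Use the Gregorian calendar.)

4732

Sep 18, 1918 → Sep 18, 1919: 365 days.
Sep 18, 1919 → Sep 18, 1920: 366 days (Feb 29, 1920 is in that span).
Sep 18, 1920 → Sep 18, 1921: 365 days.
Sep 18, 1921 → Sep 18, 1922: 365 days.
Sep 18, 1922 → Sep 18, 1923: 365 days.
Sep 18, 1923 → Sep 18, 1924: 366 days (Feb 29, 1924 is in that span).
Sep 18, 1924 → Sep 18, 1925: 365 days.
Sep 18, 1925 → Sep 18, 1926: 365 days.
Sep 18, 1926 → Sep 18, 1927: 365 days.
Sep 18, 1927 → Sep 18, 1928: 366 days (Feb 29, 1928 is in that span).
Sep 18, 1928 → Sep 18, 1929: 365 days.
Sep 18, 1929 → Sep 18, 1930: 365 days.
Sep 18, 1930 → Oct 18, 1930: 30 days (September has 30).
Oct 18, 1930 → Nov 18, 1930: 31 days (October has 31).
Nov 18, 1930 → Dec 18, 1930: 30 days (November has 30).
Dec 18, 1930 → Jan 18, 1931: 31 days (December has 31).
Jan 18, 1931 → Feb 18, 1931: 31 days (January has 31).
Feb 18, 1931 → Mar 18, 1931: 28 days (February has 28).
Mar 18, 1931 → Apr 18, 1931: 31 days (March has 31).
Apr 18, 1931 → May 18, 1931: 30 days (April has 30).
May 18, 1931 → Jun 18, 1931: 31 days (May has 31).
Jun 18, 1931 → Jul 18, 1931: 30 days (June has 30).
Jul 18, 1931 → Aug 18, 1931: 31 days (July has 31).
Aug 18, 1931 → Sep 2, 1931: 15 days.
Total: 4732 days.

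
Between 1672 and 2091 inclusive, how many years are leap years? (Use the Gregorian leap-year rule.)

Multiples of 4 in [1672,2091]: 105.
Of those, multiples of 100: 4 (not leap unless ÷400).
Multiples of 400: 1.
Leap years = 105 − 4 + 1 = 102.

102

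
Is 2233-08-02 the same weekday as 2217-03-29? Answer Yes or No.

From Mar 29, 2217 to Aug 2, 2233 is 5970 days.
5970 mod 7 = 6, so they are different weekdays.
(Mar 29, 2217 is a Saturday; Aug 2, 2233 is a Friday.)

No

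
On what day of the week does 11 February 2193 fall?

Monday

Doomsday rule: the anchor day for the 2100s is Sunday. For year 93: 93÷12 = 7 r 9, and 9÷4 = 2, so 7+9+2 = 18.
Sunday + 18 ≡ Thursday — that's 2193's doomsday.
In February the doomsday date is Feb 28 (2193 is not a leap year).
Feb 11 is 17 days before Feb 28; 17 mod 7 = 3, so Thursday − 3 = Monday.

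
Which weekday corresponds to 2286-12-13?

Monday

Doomsday rule: the anchor day for the 2200s is Friday. For year 86: 86÷12 = 7 r 2, and 2÷4 = 0, so 7+2+0 = 9.
Friday + 9 ≡ Sunday — that's 2286's doomsday.
In December the doomsday date is Dec 12.
Dec 13 is 1 day after Dec 12; 1 mod 7 = 1, so Sunday + 1 = Monday.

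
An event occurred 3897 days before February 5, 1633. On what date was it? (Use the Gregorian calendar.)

−366 (one year; includes Feb 29, 1632) → Feb 5, 1632 (3531 left).
−365 (one year) → Feb 5, 1631 (3166 left).
−365 (one year) → Feb 5, 1630 (2801 left).
−365 (one year) → Feb 5, 1629 (2436 left).
−366 (one year; includes Feb 29, 1628) → Feb 5, 1628 (2070 left).
−365 (one year) → Feb 5, 1627 (1705 left).
−365 (one year) → Feb 5, 1626 (1340 left).
−365 (one year) → Feb 5, 1625 (975 left).
−366 (one year; includes Feb 29, 1624) → Feb 5, 1624 (609 left).
−365 (one year) → Feb 5, 1623 (244 left).
−5 → Jan 31, 1623 (end of Jan, 31 days; 239 left).
−31 → Dec 31, 1622 (end of Dec, 31 days; 208 left).
−31 → Nov 30, 1622 (end of Nov, 30 days; 177 left).
−30 → Oct 31, 1622 (end of Oct, 31 days; 147 left).
−31 → Sep 30, 1622 (end of Sep, 30 days; 116 left).
−30 → Aug 31, 1622 (end of Aug, 31 days; 86 left).
−31 → Jul 31, 1622 (end of Jul, 31 days; 55 left).
−31 → Jun 30, 1622 (end of Jun, 30 days; 24 left).
−24 → Jun 6, 1622.

June 6, 1622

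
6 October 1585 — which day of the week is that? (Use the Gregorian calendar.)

Sunday

Doomsday rule: the anchor day for the 1500s is Wednesday. For year 85: 85÷12 = 7 r 1, and 1÷4 = 0, so 7+1+0 = 8.
Wednesday + 8 ≡ Thursday — that's 1585's doomsday.
In October the doomsday date is Oct 10.
Oct 6 is 4 days before Oct 10; 4 mod 7 = 4, so Thursday − 4 = Sunday.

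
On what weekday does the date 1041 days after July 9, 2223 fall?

Monday

Jul 9, 2223 is a Wednesday.
1041 mod 7 = 5, so 1041 days after a Wednesday is Wednesday + 5 = Monday.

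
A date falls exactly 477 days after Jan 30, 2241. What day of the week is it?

First find the weekday of Jan 30, 2241. Doomsday rule: the anchor day for the 2200s is Friday. For year 41: 41÷12 = 3 r 5, and 5÷4 = 1, so 3+5+1 = 9.
Friday + 9 ≡ Sunday — that's 2241's doomsday.
In January the doomsday date is Jan 3 (2241 is not a leap year).
Jan 30 is 27 days after Jan 3; 27 mod 7 = 6, so Sunday + 6 = Saturday.
477 mod 7 = 1, so 477 days after a Saturday is Saturday + 1 = Sunday.

Sunday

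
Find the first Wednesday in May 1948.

May 1, 1948 is a Saturday.
The first Wednesday is therefore May 5 (4 days later).

May 5, 1948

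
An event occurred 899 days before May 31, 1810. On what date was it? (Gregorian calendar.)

−365 (one year) → May 31, 1809 (534 left).
−365 (one year) → May 31, 1808 (169 left).
−31 → Apr 30, 1808 (end of Apr, 30 days; 138 left).
−30 → Mar 31, 1808 (end of Mar, 31 days; 108 left).
−31 → Feb 29, 1808 (end of Feb, 29 days; 77 left).
−29 → Jan 31, 1808 (end of Jan, 31 days; 48 left).
−31 → Dec 31, 1807 (end of Dec, 31 days; 17 left).
−17 → Dec 14, 1807.

December 14, 1807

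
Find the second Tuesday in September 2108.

September 1, 2108 is a Saturday.
The first Tuesday is therefore September 4 (3 days later).
The second Tuesday is 4 + 1×7 = September 11.

September 11, 2108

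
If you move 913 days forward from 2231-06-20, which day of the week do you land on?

First find the weekday of Jun 20, 2231. Doomsday rule: the anchor day for the 2200s is Friday. For year 31: 31÷12 = 2 r 7, and 7÷4 = 1, so 2+7+1 = 10.
Friday + 10 ≡ Monday — that's 2231's doomsday.
In June the doomsday date is Jun 6.
Jun 20 is 14 days after Jun 6; 14 mod 7 = 0, so Monday + 0 = Monday.
913 mod 7 = 3, so 913 days after a Monday is Monday + 3 = Thursday.

Thursday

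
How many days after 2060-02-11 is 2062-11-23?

1016

Feb 11, 2060 → Feb 11, 2061: 366 days (Feb 29, 2060 is in that span).
Feb 11, 2061 → Feb 11, 2062: 365 days.
Feb 11, 2062 → Mar 11, 2062: 28 days (February has 28).
Mar 11, 2062 → Apr 11, 2062: 31 days (March has 31).
Apr 11, 2062 → May 11, 2062: 30 days (April has 30).
May 11, 2062 → Jun 11, 2062: 31 days (May has 31).
Jun 11, 2062 → Jul 11, 2062: 30 days (June has 30).
Jul 11, 2062 → Aug 11, 2062: 31 days (July has 31).
Aug 11, 2062 → Sep 11, 2062: 31 days (August has 31).
Sep 11, 2062 → Oct 11, 2062: 30 days (September has 30).
Oct 11, 2062 → Nov 11, 2062: 31 days (October has 31).
Nov 11, 2062 → Nov 23, 2062: 12 days.
Total: 1016 days.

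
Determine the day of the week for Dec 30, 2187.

Doomsday rule: the anchor day for the 2100s is Sunday. For year 87: 87÷12 = 7 r 3, and 3÷4 = 0, so 7+3+0 = 10.
Sunday + 10 ≡ Wednesday — that's 2187's doomsday.
In December the doomsday date is Dec 12.
Dec 30 is 18 days after Dec 12; 18 mod 7 = 4, so Wednesday + 4 = Sunday.

Sunday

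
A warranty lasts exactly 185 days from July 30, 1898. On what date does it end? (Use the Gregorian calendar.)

January 31, 1899

Jul has 31 days: +2 → Aug 1, 1898 (183 left).
Aug has 31 days: +31 → Sep 1, 1898 (152 left).
Sep has 30 days: +30 → Oct 1, 1898 (122 left).
Oct has 31 days: +31 → Nov 1, 1898 (91 left).
Nov has 30 days: +30 → Dec 1, 1898 (61 left).
Dec has 31 days: +31 → Jan 1, 1899 (30 left).
+30 → Jan 31, 1899.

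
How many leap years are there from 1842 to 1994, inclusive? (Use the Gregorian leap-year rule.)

37

Multiples of 4 in [1842,1994]: 38.
Of those, multiples of 100: 1 (not leap unless ÷400).
Multiples of 400: 0.
Leap years = 38 − 1 + 0 = 37.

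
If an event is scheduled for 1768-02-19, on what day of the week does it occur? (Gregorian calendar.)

Doomsday rule: the anchor day for the 1700s is Sunday. For year 68: 68÷12 = 5 r 8, and 8÷4 = 2, so 5+8+2 = 15.
Sunday + 15 ≡ Monday — that's 1768's doomsday.
In February the doomsday date is Feb 29 (1768 is a leap year (divisible by 4)).
Feb 19 is 10 days before Feb 29; 10 mod 7 = 3, so Monday − 3 = Friday.

Friday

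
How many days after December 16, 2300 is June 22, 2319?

Dec 16, 2300 → Dec 16, 2301: 365 days.
Dec 16, 2301 → Dec 16, 2302: 365 days.
Dec 16, 2302 → Dec 16, 2303: 365 days.
Dec 16, 2303 → Dec 16, 2304: 366 days (Feb 29, 2304 is in that span).
Dec 16, 2304 → Dec 16, 2305: 365 days.
Dec 16, 2305 → Dec 16, 2306: 365 days.
Dec 16, 2306 → Dec 16, 2307: 365 days.
Dec 16, 2307 → Dec 16, 2308: 366 days (Feb 29, 2308 is in that span).
Dec 16, 2308 → Dec 16, 2309: 365 days.
Dec 16, 2309 → Dec 16, 2310: 365 days.
Dec 16, 2310 → Dec 16, 2311: 365 days.
Dec 16, 2311 → Dec 16, 2312: 366 days (Feb 29, 2312 is in that span).
Dec 16, 2312 → Dec 16, 2313: 365 days.
Dec 16, 2313 → Dec 16, 2314: 365 days.
Dec 16, 2314 → Dec 16, 2315: 365 days.
Dec 16, 2315 → Dec 16, 2316: 366 days (Feb 29, 2316 is in that span).
Dec 16, 2316 → Dec 16, 2317: 365 days.
Dec 16, 2317 → Dec 16, 2318: 365 days.
Dec 16, 2318 → Jan 16, 2319: 31 days (December has 31).
Jan 16, 2319 → Feb 16, 2319: 31 days (January has 31).
Feb 16, 2319 → Mar 16, 2319: 28 days (February has 28).
Mar 16, 2319 → Apr 16, 2319: 31 days (March has 31).
Apr 16, 2319 → May 16, 2319: 30 days (April has 30).
May 16, 2319 → Jun 16, 2319: 31 days (May has 31).
Jun 16, 2319 → Jun 22, 2319: 6 days.
Total: 6762 days.

6762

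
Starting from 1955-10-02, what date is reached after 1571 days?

+366 (one year; includes Feb 29, 1956) → Oct 2, 1956 (1205 left).
+365 (one year) → Oct 2, 1957 (840 left).
+365 (one year) → Oct 2, 1958 (475 left).
+365 (one year) → Oct 2, 1959 (110 left).
Oct has 31 days: +30 → Nov 1, 1959 (80 left).
Nov has 30 days: +30 → Dec 1, 1959 (50 left).
Dec has 31 days: +31 → Jan 1, 1960 (19 left).
+19 → Jan 20, 1960.

January 20, 1960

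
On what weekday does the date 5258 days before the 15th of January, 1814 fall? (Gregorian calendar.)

Jan 15, 1814 is a Saturday.
5258 mod 7 = 1, so 5258 days before a Saturday is Saturday − 1 = Friday.

Friday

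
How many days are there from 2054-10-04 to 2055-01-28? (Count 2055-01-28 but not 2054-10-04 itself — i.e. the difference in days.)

116

Oct 4, 2054 → Nov 4, 2054: 31 days (October has 31).
Nov 4, 2054 → Dec 4, 2054: 30 days (November has 30).
Dec 4, 2054 → Jan 4, 2055: 31 days (December has 31).
Jan 4, 2055 → Jan 28, 2055: 24 days.
Total: 116 days.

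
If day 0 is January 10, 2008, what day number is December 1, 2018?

3978

Jan 10, 2008 → Jan 10, 2009: 366 days (Feb 29, 2008 is in that span).
Jan 10, 2009 → Jan 10, 2010: 365 days.
Jan 10, 2010 → Jan 10, 2011: 365 days.
Jan 10, 2011 → Jan 10, 2012: 365 days.
Jan 10, 2012 → Jan 10, 2013: 366 days (Feb 29, 2012 is in that span).
Jan 10, 2013 → Jan 10, 2014: 365 days.
Jan 10, 2014 → Jan 10, 2015: 365 days.
Jan 10, 2015 → Jan 10, 2016: 365 days.
Jan 10, 2016 → Jan 10, 2017: 366 days (Feb 29, 2016 is in that span).
Jan 10, 2017 → Jan 10, 2018: 365 days.
Jan 10, 2018 → Feb 10, 2018: 31 days (January has 31).
Feb 10, 2018 → Mar 10, 2018: 28 days (February has 28).
Mar 10, 2018 → Apr 10, 2018: 31 days (March has 31).
Apr 10, 2018 → May 10, 2018: 30 days (April has 30).
May 10, 2018 → Jun 10, 2018: 31 days (May has 31).
Jun 10, 2018 → Jul 10, 2018: 30 days (June has 30).
Jul 10, 2018 → Aug 10, 2018: 31 days (July has 31).
Aug 10, 2018 → Sep 10, 2018: 31 days (August has 31).
Sep 10, 2018 → Oct 10, 2018: 30 days (September has 30).
Oct 10, 2018 → Nov 10, 2018: 31 days (October has 31).
Nov 10, 2018 → Dec 1, 2018: 21 days.
Total: 3978 days.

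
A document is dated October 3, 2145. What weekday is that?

Sunday

Doomsday rule: the anchor day for the 2100s is Sunday. For year 45: 45÷12 = 3 r 9, and 9÷4 = 2, so 3+9+2 = 14.
Sunday + 14 ≡ Sunday — that's 2145's doomsday.
In October the doomsday date is Oct 10.
Oct 3 is 7 days before Oct 10; 7 mod 7 = 0, so Sunday − 0 = Sunday.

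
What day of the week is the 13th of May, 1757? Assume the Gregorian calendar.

Doomsday rule: the anchor day for the 1700s is Sunday. For year 57: 57÷12 = 4 r 9, and 9÷4 = 2, so 4+9+2 = 15.
Sunday + 15 ≡ Monday — that's 1757's doomsday.
In May the doomsday date is May 9.
May 13 is 4 days after May 9; 4 mod 7 = 4, so Monday + 4 = Friday.

Friday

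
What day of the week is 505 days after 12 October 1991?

Sunday

First find the weekday of Oct 12, 1991. Doomsday rule: the anchor day for the 1900s is Wednesday. For year 91: 91÷12 = 7 r 7, and 7÷4 = 1, so 7+7+1 = 15.
Wednesday + 15 ≡ Thursday — that's 1991's doomsday.
In October the doomsday date is Oct 10.
Oct 12 is 2 days after Oct 10; 2 mod 7 = 2, so Thursday + 2 = Saturday.
505 mod 7 = 1, so 505 days after a Saturday is Saturday + 1 = Sunday.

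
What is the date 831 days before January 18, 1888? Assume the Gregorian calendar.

−365 (one year) → Jan 18, 1887 (466 left).
−365 (one year) → Jan 18, 1886 (101 left).
−18 → Dec 31, 1885 (end of Dec, 31 days; 83 left).
−31 → Nov 30, 1885 (end of Nov, 30 days; 52 left).
−30 → Oct 31, 1885 (end of Oct, 31 days; 22 left).
−22 → Oct 9, 1885.

October 9, 1885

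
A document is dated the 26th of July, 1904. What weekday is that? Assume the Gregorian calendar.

Tuesday

Doomsday rule: the anchor day for the 1900s is Wednesday. For year 04: 4÷12 = 0 r 4, and 4÷4 = 1, so 0+4+1 = 5.
Wednesday + 5 ≡ Monday — that's 1904's doomsday.
In July the doomsday date is Jul 11.
Jul 26 is 15 days after Jul 11; 15 mod 7 = 1, so Monday + 1 = Tuesday.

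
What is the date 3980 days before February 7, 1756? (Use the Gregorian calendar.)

March 16, 1745

−365 (one year) → Feb 7, 1755 (3615 left).
−365 (one year) → Feb 7, 1754 (3250 left).
−365 (one year) → Feb 7, 1753 (2885 left).
−366 (one year; includes Feb 29, 1752) → Feb 7, 1752 (2519 left).
−365 (one year) → Feb 7, 1751 (2154 left).
−365 (one year) → Feb 7, 1750 (1789 left).
−365 (one year) → Feb 7, 1749 (1424 left).
−366 (one year; includes Feb 29, 1748) → Feb 7, 1748 (1058 left).
−365 (one year) → Feb 7, 1747 (693 left).
−365 (one year) → Feb 7, 1746 (328 left).
−7 → Jan 31, 1746 (end of Jan, 31 days; 321 left).
−31 → Dec 31, 1745 (end of Dec, 31 days; 290 left).
−31 → Nov 30, 1745 (end of Nov, 30 days; 259 left).
−30 → Oct 31, 1745 (end of Oct, 31 days; 229 left).
−31 → Sep 30, 1745 (end of Sep, 30 days; 198 left).
−30 → Aug 31, 1745 (end of Aug, 31 days; 168 left).
−31 → Jul 31, 1745 (end of Jul, 31 days; 137 left).
−31 → Jun 30, 1745 (end of Jun, 30 days; 106 left).
−30 → May 31, 1745 (end of May, 31 days; 76 left).
−31 → Apr 30, 1745 (end of Apr, 30 days; 45 left).
−30 → Mar 31, 1745 (end of Mar, 31 days; 15 left).
−15 → Mar 16, 1745.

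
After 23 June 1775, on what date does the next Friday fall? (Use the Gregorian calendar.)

June 30, 1775

Jun 23, 1775 is a Friday.
From Friday to the next Friday is 7 days.
Jun 23, 1775 + 7 = Jun 30, 1775.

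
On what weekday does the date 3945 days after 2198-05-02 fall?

Sunday

May 2, 2198 is a Wednesday.
3945 mod 7 = 4, so 3945 days after a Wednesday is Wednesday + 4 = Sunday.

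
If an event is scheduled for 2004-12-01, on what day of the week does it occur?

Wednesday

Doomsday rule: the anchor day for the 2000s is Tuesday. For year 04: 4÷12 = 0 r 4, and 4÷4 = 1, so 0+4+1 = 5.
Tuesday + 5 ≡ Sunday — that's 2004's doomsday.
In December the doomsday date is Dec 12.
Dec 1 is 11 days before Dec 12; 11 mod 7 = 4, so Sunday − 4 = Wednesday.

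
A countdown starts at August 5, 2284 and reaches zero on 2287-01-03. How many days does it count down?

881

Aug 5, 2284 → Aug 5, 2285: 365 days.
Aug 5, 2285 → Aug 5, 2286: 365 days.
Aug 5, 2286 → Sep 5, 2286: 31 days (August has 31).
Sep 5, 2286 → Oct 5, 2286: 30 days (September has 30).
Oct 5, 2286 → Nov 5, 2286: 31 days (October has 31).
Nov 5, 2286 → Dec 5, 2286: 30 days (November has 30).
Dec 5, 2286 → Jan 3, 2287: 29 days.
Total: 881 days.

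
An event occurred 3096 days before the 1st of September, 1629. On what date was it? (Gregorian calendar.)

March 11, 1621

−365 (one year) → Sep 1, 1628 (2731 left).
−366 (one year; includes Feb 29, 1628) → Sep 1, 1627 (2365 left).
−365 (one year) → Sep 1, 1626 (2000 left).
−365 (one year) → Sep 1, 1625 (1635 left).
−365 (one year) → Sep 1, 1624 (1270 left).
−366 (one year; includes Feb 29, 1624) → Sep 1, 1623 (904 left).
−365 (one year) → Sep 1, 1622 (539 left).
−365 (one year) → Sep 1, 1621 (174 left).
−1 → Aug 31, 1621 (end of Aug, 31 days; 173 left).
−31 → Jul 31, 1621 (end of Jul, 31 days; 142 left).
−31 → Jun 30, 1621 (end of Jun, 30 days; 111 left).
−30 → May 31, 1621 (end of May, 31 days; 81 left).
−31 → Apr 30, 1621 (end of Apr, 30 days; 50 left).
−30 → Mar 31, 1621 (end of Mar, 31 days; 20 left).
−20 → Mar 11, 1621.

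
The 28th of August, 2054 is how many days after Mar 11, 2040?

Mar 11, 2040 → Mar 11, 2041: 365 days.
Mar 11, 2041 → Mar 11, 2042: 365 days.
Mar 11, 2042 → Mar 11, 2043: 365 days.
Mar 11, 2043 → Mar 11, 2044: 366 days (Feb 29, 2044 is in that span).
Mar 11, 2044 → Mar 11, 2045: 365 days.
Mar 11, 2045 → Mar 11, 2046: 365 days.
Mar 11, 2046 → Mar 11, 2047: 365 days.
Mar 11, 2047 → Mar 11, 2048: 366 days (Feb 29, 2048 is in that span).
Mar 11, 2048 → Mar 11, 2049: 365 days.
Mar 11, 2049 → Mar 11, 2050: 365 days.
Mar 11, 2050 → Mar 11, 2051: 365 days.
Mar 11, 2051 → Mar 11, 2052: 366 days (Feb 29, 2052 is in that span).
Mar 11, 2052 → Mar 11, 2053: 365 days.
Mar 11, 2053 → Mar 11, 2054: 365 days.
Mar 11, 2054 → Apr 11, 2054: 31 days (March has 31).
Apr 11, 2054 → May 11, 2054: 30 days (April has 30).
May 11, 2054 → Jun 11, 2054: 31 days (May has 31).
Jun 11, 2054 → Jul 11, 2054: 30 days (June has 30).
Jul 11, 2054 → Aug 11, 2054: 31 days (July has 31).
Aug 11, 2054 → Aug 28, 2054: 17 days.
Total: 5283 days.

5283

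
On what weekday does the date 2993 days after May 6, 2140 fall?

Tuesday

May 6, 2140 is a Friday.
2993 mod 7 = 4, so 2993 days after a Friday is Friday + 4 = Tuesday.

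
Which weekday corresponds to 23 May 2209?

January 1, 2209 is a Sunday.
Jan 1, 2209 → Feb 1, 2209: 31 days (January has 31).
Feb 1, 2209 → Mar 1, 2209: 28 days (February has 28).
Mar 1, 2209 → Apr 1, 2209: 31 days (March has 31).
Apr 1, 2209 → May 1, 2209: 30 days (April has 30).
May 1, 2209 → May 23, 2209: 22 days.
Total: 142 days.
142 mod 7 = 2, so Sunday + 2 = Tuesday.

Tuesday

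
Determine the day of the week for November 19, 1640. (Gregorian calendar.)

Monday

Doomsday rule: the anchor day for the 1600s is Tuesday. For year 40: 40÷12 = 3 r 4, and 4÷4 = 1, so 3+4+1 = 8.
Tuesday + 8 ≡ Wednesday — that's 1640's doomsday.
In November the doomsday date is Nov 7.
Nov 19 is 12 days after Nov 7; 12 mod 7 = 5, so Wednesday + 5 = Monday.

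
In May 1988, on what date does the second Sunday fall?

May 1, 1988 is a Sunday.
The first Sunday is therefore May 1 (same day).
The second Sunday is 1 + 1×7 = May 8.

May 8, 1988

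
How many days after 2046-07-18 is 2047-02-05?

Jul 18, 2046 → Aug 18, 2046: 31 days (July has 31).
Aug 18, 2046 → Sep 18, 2046: 31 days (August has 31).
Sep 18, 2046 → Oct 18, 2046: 30 days (September has 30).
Oct 18, 2046 → Nov 18, 2046: 31 days (October has 31).
Nov 18, 2046 → Dec 18, 2046: 30 days (November has 30).
Dec 18, 2046 → Jan 18, 2047: 31 days (December has 31).
Jan 18, 2047 → Feb 5, 2047: 18 days.
Total: 202 days.

202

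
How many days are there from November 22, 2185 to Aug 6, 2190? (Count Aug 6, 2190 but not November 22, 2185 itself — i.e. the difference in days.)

1718

Nov 22, 2185 → Nov 22, 2186: 365 days.
Nov 22, 2186 → Nov 22, 2187: 365 days.
Nov 22, 2187 → Nov 22, 2188: 366 days (Feb 29, 2188 is in that span).
Nov 22, 2188 → Nov 22, 2189: 365 days.
Nov 22, 2189 → Dec 22, 2189: 30 days (November has 30).
Dec 22, 2189 → Jan 22, 2190: 31 days (December has 31).
Jan 22, 2190 → Feb 22, 2190: 31 days (January has 31).
Feb 22, 2190 → Mar 22, 2190: 28 days (February has 28).
Mar 22, 2190 → Apr 22, 2190: 31 days (March has 31).
Apr 22, 2190 → May 22, 2190: 30 days (April has 30).
May 22, 2190 → Jun 22, 2190: 31 days (May has 31).
Jun 22, 2190 → Jul 22, 2190: 30 days (June has 30).
Jul 22, 2190 → Aug 6, 2190: 15 days.
Total: 1718 days.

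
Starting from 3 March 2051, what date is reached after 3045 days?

+366 (one year; includes Feb 29, 2052) → Mar 3, 2052 (2679 left).
+365 (one year) → Mar 3, 2053 (2314 left).
+365 (one year) → Mar 3, 2054 (1949 left).
+365 (one year) → Mar 3, 2055 (1584 left).
+366 (one year; includes Feb 29, 2056) → Mar 3, 2056 (1218 left).
+365 (one year) → Mar 3, 2057 (853 left).
+365 (one year) → Mar 3, 2058 (488 left).
+365 (one year) → Mar 3, 2059 (123 left).
Mar has 31 days: +29 → Apr 1, 2059 (94 left).
Apr has 30 days: +30 → May 1, 2059 (64 left).
May has 31 days: +31 → Jun 1, 2059 (33 left).
Jun has 30 days: +30 → Jul 1, 2059 (3 left).
+3 → Jul 4, 2059.

July 4, 2059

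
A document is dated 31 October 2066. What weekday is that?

Sunday

January 1, 2066 is a Friday.
Jan 1, 2066 → Feb 1, 2066: 31 days (January has 31).
Feb 1, 2066 → Mar 1, 2066: 28 days (February has 28).
Mar 1, 2066 → Apr 1, 2066: 31 days (March has 31).
Apr 1, 2066 → May 1, 2066: 30 days (April has 30).
May 1, 2066 → Jun 1, 2066: 31 days (May has 31).
Jun 1, 2066 → Jul 1, 2066: 30 days (June has 30).
Jul 1, 2066 → Aug 1, 2066: 31 days (July has 31).
Aug 1, 2066 → Sep 1, 2066: 31 days (August has 31).
Sep 1, 2066 → Oct 1, 2066: 30 days (September has 30).
Oct 1, 2066 → Oct 31, 2066: 30 days.
Total: 303 days.
303 mod 7 = 2, so Friday + 2 = Sunday.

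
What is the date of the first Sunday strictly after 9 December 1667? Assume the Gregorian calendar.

Dec 9, 1667 is a Friday.
From Friday to the next Sunday is 2 days.
Dec 9, 1667 + 2 = Dec 11, 1667.

December 11, 1667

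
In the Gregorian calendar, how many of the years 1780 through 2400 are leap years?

151

Multiples of 4 in [1780,2400]: 156.
Of those, multiples of 100: 7 (not leap unless ÷400).
Multiples of 400: 2.
Leap years = 156 − 7 + 2 = 151.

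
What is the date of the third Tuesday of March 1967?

March 1, 1967 is a Wednesday.
The first Tuesday is therefore March 7 (6 days later).
The third Tuesday is 7 + 2×7 = March 21.

March 21, 1967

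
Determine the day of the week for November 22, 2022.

Doomsday rule: the anchor day for the 2000s is Tuesday. For year 22: 22÷12 = 1 r 10, and 10÷4 = 2, so 1+10+2 = 13.
Tuesday + 13 ≡ Monday — that's 2022's doomsday.
In November the doomsday date is Nov 7.
Nov 22 is 15 days after Nov 7; 15 mod 7 = 1, so Monday + 1 = Tuesday.

Tuesday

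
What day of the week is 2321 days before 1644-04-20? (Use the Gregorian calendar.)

Apr 20, 1644 is a Wednesday.
2321 mod 7 = 4, so 2321 days before a Wednesday is Wednesday − 4 = Saturday.

Saturday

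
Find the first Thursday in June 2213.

June 3, 2213

June 1, 2213 is a Tuesday.
The first Thursday is therefore June 3 (2 days later).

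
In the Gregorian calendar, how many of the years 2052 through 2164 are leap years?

28

Multiples of 4 in [2052,2164]: 29.
Of those, multiples of 100: 1 (not leap unless ÷400).
Multiples of 400: 0.
Leap years = 29 − 1 + 0 = 28.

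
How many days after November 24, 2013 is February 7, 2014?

75

Nov 24, 2013 → Dec 24, 2013: 30 days (November has 30).
Dec 24, 2013 → Jan 24, 2014: 31 days (December has 31).
Jan 24, 2014 → Feb 7, 2014: 14 days.
Total: 75 days.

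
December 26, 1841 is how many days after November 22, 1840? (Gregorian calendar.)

399

Nov 22, 1840 → Dec 22, 1840: 30 days (November has 30).
Dec 22, 1840 → Jan 22, 1841: 31 days (December has 31).
Jan 22, 1841 → Feb 22, 1841: 31 days (January has 31).
Feb 22, 1841 → Mar 22, 1841: 28 days (February has 28).
Mar 22, 1841 → Apr 22, 1841: 31 days (March has 31).
Apr 22, 1841 → May 22, 1841: 30 days (April has 30).
May 22, 1841 → Jun 22, 1841: 31 days (May has 31).
Jun 22, 1841 → Jul 22, 1841: 30 days (June has 30).
Jul 22, 1841 → Aug 22, 1841: 31 days (July has 31).
Aug 22, 1841 → Sep 22, 1841: 31 days (August has 31).
Sep 22, 1841 → Oct 22, 1841: 30 days (September has 30).
Oct 22, 1841 → Nov 22, 1841: 31 days (October has 31).
Nov 22, 1841 → Dec 22, 1841: 30 days (November has 30).
Dec 22, 1841 → Dec 26, 1841: 4 days.
Total: 399 days.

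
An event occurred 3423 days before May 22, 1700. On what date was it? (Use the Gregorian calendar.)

−365 (one year) → May 22, 1699 (3058 left).
−365 (one year) → May 22, 1698 (2693 left).
−365 (one year) → May 22, 1697 (2328 left).
−365 (one year) → May 22, 1696 (1963 left).
−366 (one year; includes Feb 29, 1696) → May 22, 1695 (1597 left).
−365 (one year) → May 22, 1694 (1232 left).
−365 (one year) → May 22, 1693 (867 left).
−365 (one year) → May 22, 1692 (502 left).
−366 (one year; includes Feb 29, 1692) → May 22, 1691 (136 left).
−22 → Apr 30, 1691 (end of Apr, 30 days; 114 left).
−30 → Mar 31, 1691 (end of Mar, 31 days; 84 left).
−31 → Feb 28, 1691 (end of Feb, 28 days; 53 left).
−28 → Jan 31, 1691 (end of Jan, 31 days; 25 left).
−25 → Jan 6, 1691.

January 6, 1691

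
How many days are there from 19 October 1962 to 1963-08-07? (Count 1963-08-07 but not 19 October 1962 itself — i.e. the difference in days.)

292

Oct 19, 1962 → Nov 19, 1962: 31 days (October has 31).
Nov 19, 1962 → Dec 19, 1962: 30 days (November has 30).
Dec 19, 1962 → Jan 19, 1963: 31 days (December has 31).
Jan 19, 1963 → Feb 19, 1963: 31 days (January has 31).
Feb 19, 1963 → Mar 19, 1963: 28 days (February has 28).
Mar 19, 1963 → Apr 19, 1963: 31 days (March has 31).
Apr 19, 1963 → May 19, 1963: 30 days (April has 30).
May 19, 1963 → Jun 19, 1963: 31 days (May has 31).
Jun 19, 1963 → Jul 19, 1963: 30 days (June has 30).
Jul 19, 1963 → Aug 7, 1963: 19 days.
Total: 292 days.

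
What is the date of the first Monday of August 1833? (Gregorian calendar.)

August 1, 1833 is a Thursday.
The first Monday is therefore August 5 (4 days later).

August 5, 1833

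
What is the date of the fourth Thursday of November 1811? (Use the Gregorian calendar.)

November 1, 1811 is a Friday.
The first Thursday is therefore November 7 (6 days later).
The fourth Thursday is 7 + 3×7 = November 28.

November 28, 1811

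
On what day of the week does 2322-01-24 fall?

Doomsday rule: the anchor day for the 2300s is Wednesday. For year 22: 22÷12 = 1 r 10, and 10÷4 = 2, so 1+10+2 = 13.
Wednesday + 13 ≡ Tuesday — that's 2322's doomsday.
In January the doomsday date is Jan 3 (2322 is not a leap year).
Jan 24 is 21 days after Jan 3; 21 mod 7 = 0, so Tuesday + 0 = Tuesday.

Tuesday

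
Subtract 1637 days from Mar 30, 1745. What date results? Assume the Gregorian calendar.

−365 (one year) → Mar 30, 1744 (1272 left).
−366 (one year; includes Feb 29, 1744) → Mar 30, 1743 (906 left).
−365 (one year) → Mar 30, 1742 (541 left).
−365 (one year) → Mar 30, 1741 (176 left).
−30 → Feb 28, 1741 (end of Feb, 28 days; 146 left).
−28 → Jan 31, 1741 (end of Jan, 31 days; 118 left).
−31 → Dec 31, 1740 (end of Dec, 31 days; 87 left).
−31 → Nov 30, 1740 (end of Nov, 30 days; 56 left).
−30 → Oct 31, 1740 (end of Oct, 31 days; 26 left).
−26 → Oct 5, 1740.

October 5, 1740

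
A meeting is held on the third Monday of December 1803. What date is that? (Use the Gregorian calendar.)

December 1, 1803 is a Thursday.
The first Monday is therefore December 5 (4 days later).
The third Monday is 5 + 2×7 = December 19.

December 19, 1803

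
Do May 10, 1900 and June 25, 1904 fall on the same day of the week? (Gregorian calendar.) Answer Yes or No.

No

From May 10, 1900 to Jun 25, 1904 is 1507 days.
1507 mod 7 = 2, so they are different weekdays.
(May 10, 1900 is a Thursday; Jun 25, 1904 is a Saturday.)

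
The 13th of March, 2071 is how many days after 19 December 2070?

Dec 19, 2070 → Jan 19, 2071: 31 days (December has 31).
Jan 19, 2071 → Feb 19, 2071: 31 days (January has 31).
Feb 19, 2071 → Mar 13, 2071: 22 days.
Total: 84 days.

84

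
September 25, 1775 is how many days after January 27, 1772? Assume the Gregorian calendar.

Jan 27, 1772 → Jan 27, 1773: 366 days (Feb 29, 1772 is in that span).
Jan 27, 1773 → Jan 27, 1774: 365 days.
Jan 27, 1774 → Jan 27, 1775: 365 days.
Jan 27, 1775 → Feb 27, 1775: 31 days (January has 31).
Feb 27, 1775 → Mar 27, 1775: 28 days (February has 28).
Mar 27, 1775 → Apr 27, 1775: 31 days (March has 31).
Apr 27, 1775 → May 27, 1775: 30 days (April has 30).
May 27, 1775 → Jun 27, 1775: 31 days (May has 31).
Jun 27, 1775 → Jul 27, 1775: 30 days (June has 30).
Jul 27, 1775 → Aug 27, 1775: 31 days (July has 31).
Aug 27, 1775 → Sep 25, 1775: 29 days.
Total: 1337 days.

1337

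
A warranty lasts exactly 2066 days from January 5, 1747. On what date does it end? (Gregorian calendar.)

+365 (one year) → Jan 5, 1748 (1701 left).
+366 (one year; includes Feb 29, 1748) → Jan 5, 1749 (1335 left).
+365 (one year) → Jan 5, 1750 (970 left).
+365 (one year) → Jan 5, 1751 (605 left).
+365 (one year) → Jan 5, 1752 (240 left).
Jan has 31 days: +27 → Feb 1, 1752 (213 left).
Feb has 29 days: +29 → Mar 1, 1752 (184 left).
Mar has 31 days: +31 → Apr 1, 1752 (153 left).
Apr has 30 days: +30 → May 1, 1752 (123 left).
May has 31 days: +31 → Jun 1, 1752 (92 left).
Jun has 30 days: +30 → Jul 1, 1752 (62 left).
Jul has 31 days: +31 → Aug 1, 1752 (31 left).
Aug has 31 days: +31 → Sep 1, 1752 (0 left).

September 1, 1752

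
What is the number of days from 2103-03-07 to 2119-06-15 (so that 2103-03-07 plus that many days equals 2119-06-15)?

5944

Mar 7, 2103 → Mar 7, 2104: 366 days (Feb 29, 2104 is in that span).
Mar 7, 2104 → Mar 7, 2105: 365 days.
Mar 7, 2105 → Mar 7, 2106: 365 days.
Mar 7, 2106 → Mar 7, 2107: 365 days.
Mar 7, 2107 → Mar 7, 2108: 366 days (Feb 29, 2108 is in that span).
Mar 7, 2108 → Mar 7, 2109: 365 days.
Mar 7, 2109 → Mar 7, 2110: 365 days.
Mar 7, 2110 → Mar 7, 2111: 365 days.
Mar 7, 2111 → Mar 7, 2112: 366 days (Feb 29, 2112 is in that span).
Mar 7, 2112 → Mar 7, 2113: 365 days.
Mar 7, 2113 → Mar 7, 2114: 365 days.
Mar 7, 2114 → Mar 7, 2115: 365 days.
Mar 7, 2115 → Mar 7, 2116: 366 days (Feb 29, 2116 is in that span).
Mar 7, 2116 → Mar 7, 2117: 365 days.
Mar 7, 2117 → Mar 7, 2118: 365 days.
Mar 7, 2118 → Mar 7, 2119: 365 days.
Mar 7, 2119 → Apr 7, 2119: 31 days (March has 31).
Apr 7, 2119 → May 7, 2119: 30 days (April has 30).
May 7, 2119 → Jun 7, 2119: 31 days (May has 31).
Jun 7, 2119 → Jun 15, 2119: 8 days.
Total: 5944 days.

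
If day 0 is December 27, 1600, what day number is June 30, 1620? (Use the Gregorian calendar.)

Dec 27, 1600 → Dec 27, 1601: 365 days.
Dec 27, 1601 → Dec 27, 1602: 365 days.
Dec 27, 1602 → Dec 27, 1603: 365 days.
Dec 27, 1603 → Dec 27, 1604: 366 days (Feb 29, 1604 is in that span).
Dec 27, 1604 → Dec 27, 1605: 365 days.
Dec 27, 1605 → Dec 27, 1606: 365 days.
Dec 27, 1606 → Dec 27, 1607: 365 days.
Dec 27, 1607 → Dec 27, 1608: 366 days (Feb 29, 1608 is in that span).
Dec 27, 1608 → Dec 27, 1609: 365 days.
Dec 27, 1609 → Dec 27, 1610: 365 days.
Dec 27, 1610 → Dec 27, 1611: 365 days.
Dec 27, 1611 → Dec 27, 1612: 366 days (Feb 29, 1612 is in that span).
Dec 27, 1612 → Dec 27, 1613: 365 days.
Dec 27, 1613 → Dec 27, 1614: 365 days.
Dec 27, 1614 → Dec 27, 1615: 365 days.
Dec 27, 1615 → Dec 27, 1616: 366 days (Feb 29, 1616 is in that span).
Dec 27, 1616 → Dec 27, 1617: 365 days.
Dec 27, 1617 → Dec 27, 1618: 365 days.
Dec 27, 1618 → Dec 27, 1619: 365 days.
Dec 27, 1619 → Jan 27, 1620: 31 days (December has 31).
Jan 27, 1620 → Feb 27, 1620: 31 days (January has 31).
Feb 27, 1620 → Mar 27, 1620: 29 days (February has 29).
Mar 27, 1620 → Apr 27, 1620: 31 days (March has 31).
Apr 27, 1620 → May 27, 1620: 30 days (April has 30).
May 27, 1620 → Jun 27, 1620: 31 days (May has 31).
Jun 27, 1620 → Jun 30, 1620: 3 days.
Total: 7125 days.

7125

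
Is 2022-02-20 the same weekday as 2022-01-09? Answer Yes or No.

Yes

From Jan 9, 2022 to Feb 20, 2022 is 42 days.
42 mod 7 = 0, so they are the same weekday.
(Jan 9, 2022 is a Sunday; Feb 20, 2022 is a Sunday.)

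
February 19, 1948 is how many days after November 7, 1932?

5582

Nov 7, 1932 → Nov 7, 1933: 365 days.
Nov 7, 1933 → Nov 7, 1934: 365 days.
Nov 7, 1934 → Nov 7, 1935: 365 days.
Nov 7, 1935 → Nov 7, 1936: 366 days (Feb 29, 1936 is in that span).
Nov 7, 1936 → Nov 7, 1937: 365 days.
Nov 7, 1937 → Nov 7, 1938: 365 days.
Nov 7, 1938 → Nov 7, 1939: 365 days.
Nov 7, 1939 → Nov 7, 1940: 366 days (Feb 29, 1940 is in that span).
Nov 7, 1940 → Nov 7, 1941: 365 days.
Nov 7, 1941 → Nov 7, 1942: 365 days.
Nov 7, 1942 → Nov 7, 1943: 365 days.
Nov 7, 1943 → Nov 7, 1944: 366 days (Feb 29, 1944 is in that span).
Nov 7, 1944 → Nov 7, 1945: 365 days.
Nov 7, 1945 → Nov 7, 1946: 365 days.
Nov 7, 1946 → Nov 7, 1947: 365 days.
Nov 7, 1947 → Dec 7, 1947: 30 days (November has 30).
Dec 7, 1947 → Jan 7, 1948: 31 days (December has 31).
Jan 7, 1948 → Feb 7, 1948: 31 days (January has 31).
Feb 7, 1948 → Feb 19, 1948: 12 days.
Total: 5582 days.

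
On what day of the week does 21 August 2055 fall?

Doomsday rule: the anchor day for the 2000s is Tuesday. For year 55: 55÷12 = 4 r 7, and 7÷4 = 1, so 4+7+1 = 12.
Tuesday + 12 ≡ Sunday — that's 2055's doomsday.
In August the doomsday date is Aug 8.
Aug 21 is 13 days after Aug 8; 13 mod 7 = 6, so Sunday + 6 = Saturday.

Saturday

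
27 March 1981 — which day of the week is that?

Friday

Doomsday rule: the anchor day for the 1900s is Wednesday. For year 81: 81÷12 = 6 r 9, and 9÷4 = 2, so 6+9+2 = 17.
Wednesday + 17 ≡ Saturday — that's 1981's doomsday.
In March the doomsday date is Mar 14.
Mar 27 is 13 days after Mar 14; 13 mod 7 = 6, so Saturday + 6 = Friday.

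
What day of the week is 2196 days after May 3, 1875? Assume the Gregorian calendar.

Saturday

First find the weekday of May 3, 1875. Doomsday rule: the anchor day for the 1800s is Friday. For year 75: 75÷12 = 6 r 3, and 3÷4 = 0, so 6+3+0 = 9.
Friday + 9 ≡ Sunday — that's 1875's doomsday.
In May the doomsday date is May 9.
May 3 is 6 days before May 9; 6 mod 7 = 6, so Sunday − 6 = Monday.
2196 mod 7 = 5, so 2196 days after a Monday is Monday + 5 = Saturday.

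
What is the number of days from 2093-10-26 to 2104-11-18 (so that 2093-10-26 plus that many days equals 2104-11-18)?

Oct 26, 2093 → Oct 26, 2094: 365 days.
Oct 26, 2094 → Oct 26, 2095: 365 days.
Oct 26, 2095 → Oct 26, 2096: 366 days (Feb 29, 2096 is in that span).
Oct 26, 2096 → Oct 26, 2097: 365 days.
Oct 26, 2097 → Oct 26, 2098: 365 days.
Oct 26, 2098 → Oct 26, 2099: 365 days.
Oct 26, 2099 → Oct 26, 2100: 365 days.
Oct 26, 2100 → Oct 26, 2101: 365 days.
Oct 26, 2101 → Oct 26, 2102: 365 days.
Oct 26, 2102 → Oct 26, 2103: 365 days.
Oct 26, 2103 → Nov 26, 2103: 31 days (October has 31).
Nov 26, 2103 → Dec 26, 2103: 30 days (November has 30).
Dec 26, 2103 → Jan 26, 2104: 31 days (December has 31).
Jan 26, 2104 → Feb 26, 2104: 31 days (January has 31).
Feb 26, 2104 → Mar 26, 2104: 29 days (February has 29).
Mar 26, 2104 → Apr 26, 2104: 31 days (March has 31).
Apr 26, 2104 → May 26, 2104: 30 days (April has 30).
May 26, 2104 → Jun 26, 2104: 31 days (May has 31).
Jun 26, 2104 → Jul 26, 2104: 30 days (June has 30).
Jul 26, 2104 → Aug 26, 2104: 31 days (July has 31).
Aug 26, 2104 → Sep 26, 2104: 31 days (August has 31).
Sep 26, 2104 → Oct 26, 2104: 30 days (September has 30).
Oct 26, 2104 → Nov 18, 2104: 23 days.
Total: 4040 days.

4040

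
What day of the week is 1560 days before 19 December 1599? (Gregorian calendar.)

Monday

First find the weekday of Dec 19, 1599. Doomsday rule: the anchor day for the 1500s is Wednesday. For year 99: 99÷12 = 8 r 3, and 3÷4 = 0, so 8+3+0 = 11.
Wednesday + 11 ≡ Sunday — that's 1599's doomsday.
In December the doomsday date is Dec 12.
Dec 19 is 7 days after Dec 12; 7 mod 7 = 0, so Sunday + 0 = Sunday.
1560 mod 7 = 6, so 1560 days before a Sunday is Sunday − 6 = Monday.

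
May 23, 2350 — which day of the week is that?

Doomsday rule: the anchor day for the 2300s is Wednesday. For year 50: 50÷12 = 4 r 2, and 2÷4 = 0, so 4+2+0 = 6.
Wednesday + 6 ≡ Tuesday — that's 2350's doomsday.
In May the doomsday date is May 9.
May 23 is 14 days after May 9; 14 mod 7 = 0, so Tuesday + 0 = Tuesday.

Tuesday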